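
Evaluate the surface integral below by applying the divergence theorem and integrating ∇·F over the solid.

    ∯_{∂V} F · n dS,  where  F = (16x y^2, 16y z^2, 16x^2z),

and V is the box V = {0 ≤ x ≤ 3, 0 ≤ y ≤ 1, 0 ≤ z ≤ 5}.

By the divergence theorem,

    ∯_{∂V} F · n dS = ∭_V (∇ · F) dV.

Compute the divergence:
    ∇ · F = ∂F_x/∂x + ∂F_y/∂y + ∂F_z/∂z = 16y^2 + 16z^2 + 16x^2 = 16x^2 + 16y^2 + 16z^2.

V is a rectangular box, so dV = dx dy dz with 0 ≤ x ≤ 3, 0 ≤ y ≤ 1, 0 ≤ z ≤ 5.

Integrate (16x^2 + 16y^2 + 16z^2) over V as an iterated integral:

    ∭_V (∇·F) dV = ∫_0^{3} ∫_0^{1} ∫_0^{5} (16x^2 + 16y^2 + 16z^2) dz dy dx.

Inner (z from 0 to 5): 80x^2 + 80y^2 + 2000/3.
Middle (y from 0 to 1): 80x^2 + 2080/3.
Outer (x from 0 to 3): 2800.

Therefore ∯_{∂V} F · n dS = 2800.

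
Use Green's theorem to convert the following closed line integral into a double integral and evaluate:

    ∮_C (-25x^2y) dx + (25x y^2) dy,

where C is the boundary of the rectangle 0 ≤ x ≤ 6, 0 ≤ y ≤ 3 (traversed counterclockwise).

Green's theorem converts the closed line integral into a double integral over the enclosed region D:

    ∮_C P dx + Q dy = ∬_D (∂Q/∂x - ∂P/∂y) dA.

Here P = -25x^2y, Q = 25x y^2, so

    ∂Q/∂x = 25y^2,    ∂P/∂y = -25x^2,
    ∂Q/∂x - ∂P/∂y = 25x^2 + 25y^2.

D is the region 0 ≤ x ≤ 6, 0 ≤ y ≤ 3. Evaluating the double integral:

    ∬_D (25x^2 + 25y^2) dA = ∫_0^{6} ∫_0^{3} (25x^2 + 25y^2) dy dx.

Inner (y from 0 to 3): 75x^2 + 225.
Outer (x from 0 to 6): 6750.

Therefore ∮_C P dx + Q dy = 6750.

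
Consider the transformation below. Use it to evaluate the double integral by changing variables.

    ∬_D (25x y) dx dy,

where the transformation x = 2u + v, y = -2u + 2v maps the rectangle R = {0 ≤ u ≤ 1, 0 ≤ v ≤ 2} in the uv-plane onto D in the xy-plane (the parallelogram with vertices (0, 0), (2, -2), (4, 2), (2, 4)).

Compute the Jacobian determinant of (x, y) with respect to (u, v):

    ∂(x,y)/∂(u,v) = | 2  1 | = (2)(2) - (1)(-2) = 6.
                   | -2  2 |

Its absolute value is |J| = 6 (the area scaling factor).

Substituting x = 2u + v, y = -2u + 2v into the integrand,

    25x y → -100u^2 + 50u v + 50v^2,

so the integral becomes

    ∬_R (-100u^2 + 50u v + 50v^2) · |J| du dv = ∫_0^1 ∫_0^2 (-600u^2 + 300u v + 300v^2) dv du.

Inner (v): -1200u^2 + 600u + 800.
Outer (u): 700.

Therefore ∬_D (25x y) dx dy = 700.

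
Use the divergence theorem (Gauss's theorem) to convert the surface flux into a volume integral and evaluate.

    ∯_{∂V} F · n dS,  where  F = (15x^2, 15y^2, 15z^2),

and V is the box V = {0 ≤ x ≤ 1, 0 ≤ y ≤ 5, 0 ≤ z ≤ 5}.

By the divergence theorem,

    ∯_{∂V} F · n dS = ∭_V (∇ · F) dV.

Compute the divergence:
    ∇ · F = ∂F_x/∂x + ∂F_y/∂y + ∂F_z/∂z = 30x + 30y + 30z.

V is a rectangular box, so dV = dx dy dz with 0 ≤ x ≤ 1, 0 ≤ y ≤ 5, 0 ≤ z ≤ 5.

Integrate (30x + 30y + 30z) over V as an iterated integral:

    ∭_V (∇·F) dV = ∫_0^{1} ∫_0^{5} ∫_0^{5} (30x + 30y + 30z) dz dy dx.

Inner (z from 0 to 5): 150x + 150y + 375.
Middle (y from 0 to 5): 750x + 3750.
Outer (x from 0 to 1): 4125.

Therefore ∯_{∂V} F · n dS = 4125.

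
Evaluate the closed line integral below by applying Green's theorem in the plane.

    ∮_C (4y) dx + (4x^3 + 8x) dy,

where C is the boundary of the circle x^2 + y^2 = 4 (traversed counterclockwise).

Green's theorem converts the closed line integral into a double integral over the enclosed region D:

    ∮_C P dx + Q dy = ∬_D (∂Q/∂x - ∂P/∂y) dA.

Here P = 4y, Q = 4x^3 + 8x, so

    ∂Q/∂x = 12x^2 + 8,    ∂P/∂y = 4,
    ∂Q/∂x - ∂P/∂y = 12x^2 + 4.

D is the region x^2 + y^2 ≤ 4. Evaluating the double integral:

In polar coordinates (x = r cos θ, y = r sin θ, dA = r dr dθ) the integrand becomes 12r^2cos(θ)^2 + 4, so

    ∬_D (12x^2 + 4) dA = ∫_0^{2π} ∫_0^{2} (12r^2cos(θ)^2 + 4) · r dr dθ.

Inner (r from 0 to 2): 48cos(θ)^2 + 8.
Outer (θ from 0 to 2π): 64π.

Therefore ∮_C P dx + Q dy = 64π.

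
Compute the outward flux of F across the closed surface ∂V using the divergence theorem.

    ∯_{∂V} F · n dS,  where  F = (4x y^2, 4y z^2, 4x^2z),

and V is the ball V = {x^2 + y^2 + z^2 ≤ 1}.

By the divergence theorem,

    ∯_{∂V} F · n dS = ∭_V (∇ · F) dV.

Compute the divergence:
    ∇ · F = ∂F_x/∂x + ∂F_y/∂y + ∂F_z/∂z = 4y^2 + 4z^2 + 4x^2 = 4x^2 + 4y^2 + 4z^2.

In spherical coordinates, x = ρ sin(φ) cos(θ), y = ρ sin(φ) sin(θ), z = ρ cos(φ), dV = ρ^2 sin(φ) dρ dφ dθ, with 0 ≤ ρ ≤ 1, 0 ≤ φ ≤ π, 0 ≤ θ ≤ 2π.

The integrand, after substitution and multiplying by the volume element, becomes (4ρ^2) · ρ^2 sin(φ), so

    ∭_V (∇·F) dV = ∫_0^{2π} ∫_0^{π} ∫_0^{1} (4ρ^2) · ρ^2 sin(φ) dρ dφ dθ.

Inner (ρ from 0 to 1): 4sin(φ)/5.
Middle (φ from 0 to π): 8/5.
Outer (θ from 0 to 2π): 16π/5.

Therefore ∯_{∂V} F · n dS = 16π/5.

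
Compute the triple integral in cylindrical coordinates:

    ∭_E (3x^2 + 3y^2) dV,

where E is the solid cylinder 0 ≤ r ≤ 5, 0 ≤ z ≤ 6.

In cylindrical coordinates, x = r cos(θ), y = r sin(θ), z = z, and dV = r dr dθ dz.

The integrand becomes 3r^2, so

    ∭_E (3x^2 + 3y^2) dV = ∫_{0}^{2π} ∫_{0}^{5} ∫_{0}^{6} (3r^2) · r dz dr dθ.

Inner (z): 18r^3.
Middle (r from 0 to 5): 5625/2.
Outer (θ): 5625π.

Therefore the triple integral equals 5625π.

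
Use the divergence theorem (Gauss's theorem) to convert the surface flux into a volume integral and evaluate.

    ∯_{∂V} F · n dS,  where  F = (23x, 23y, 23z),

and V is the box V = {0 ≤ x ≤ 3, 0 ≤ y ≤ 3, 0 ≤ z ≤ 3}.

By the divergence theorem,

    ∯_{∂V} F · n dS = ∭_V (∇ · F) dV.

Compute the divergence:
    ∇ · F = ∂F_x/∂x + ∂F_y/∂y + ∂F_z/∂z = 23 + 23 + 23 = 69.

V is a rectangular box, so dV = dx dy dz with 0 ≤ x ≤ 3, 0 ≤ y ≤ 3, 0 ≤ z ≤ 3.

Integrate (69) over V as an iterated integral:

    ∭_V (∇·F) dV = ∫_0^{3} ∫_0^{3} ∫_0^{3} (69) dz dy dx.

Inner (z from 0 to 3): 207.
Middle (y from 0 to 3): 621.
Outer (x from 0 to 3): 1863.

Therefore ∯_{∂V} F · n dS = 1863.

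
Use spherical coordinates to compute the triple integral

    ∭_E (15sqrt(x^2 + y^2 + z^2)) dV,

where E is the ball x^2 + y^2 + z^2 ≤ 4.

In spherical coordinates, x = ρ sin(φ) cos(θ), y = ρ sin(φ) sin(θ), z = ρ cos(φ), and dV = ρ^2 sin(φ) dρ dφ dθ.

The integrand becomes 15ρ, so

    ∭_E (15sqrt(x^2 + y^2 + z^2)) dV = ∫_{0}^{2π} ∫_{0}^{π} ∫_{0}^{2} (15ρ) · ρ^2 sin(φ) dρ dφ dθ.

Inner (ρ): 60sin(φ).
Middle (φ): 120.
Outer (θ): 240π.

Therefore the triple integral equals 240π.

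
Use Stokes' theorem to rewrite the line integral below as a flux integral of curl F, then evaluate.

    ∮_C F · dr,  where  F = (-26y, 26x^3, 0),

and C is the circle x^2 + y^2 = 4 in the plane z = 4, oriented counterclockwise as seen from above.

Let S be the flat disk x^2 + y^2 ≤ 4 in the plane z = 4, with upward unit normal n̂ = ẑ. By Stokes' theorem,

    ∮_C F · dr = ∬_S (∇ × F) · n̂ dS = ∬_D (curl F)_z dA,

where D is the disk x^2 + y^2 ≤ 4.

Compute the curl of F = (-26y, 26x^3, 0):
    (∇ × F)_x = ∂F_z/∂y - ∂F_y/∂z = 0,
    (∇ × F)_y = ∂F_x/∂z - ∂F_z/∂x = 0,
    (∇ × F)_z = ∂F_y/∂x - ∂F_x/∂y = 78x^2 + 26.

On z = 4, (curl F)_z = 78x^2 + 26.

Convert to polar (x = r cos θ, y = r sin θ, dA = r dr dθ); the integrand becomes 78r^2cos(θ)^2 + 26, so

    ∬_D (curl F)_z dA = ∫_0^{2π} ∫_0^{2} (78r^2cos(θ)^2 + 26) · r dr dθ.

Inner (r from 0 to 2): 312cos(θ)^2 + 52.
Outer (θ from 0 to 2π): 416π.

Therefore ∮_C F · dr = 416π.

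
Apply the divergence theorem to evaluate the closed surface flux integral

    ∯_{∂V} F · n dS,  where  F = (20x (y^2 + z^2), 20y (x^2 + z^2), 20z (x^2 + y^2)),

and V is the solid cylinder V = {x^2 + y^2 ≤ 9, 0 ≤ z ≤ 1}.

By the divergence theorem,

    ∯_{∂V} F · n dS = ∭_V (∇ · F) dV.

Compute the divergence:
    ∇ · F = ∂F_x/∂x + ∂F_y/∂y + ∂F_z/∂z = 20y^2 + 20z^2 + 20x^2 + 20z^2 + 20x^2 + 20y^2 = 40x^2 + 40y^2 + 40z^2.

In cylindrical coordinates, x = r cos(θ), y = r sin(θ), z = z, dV = r dr dθ dz, with 0 ≤ r ≤ 3, 0 ≤ θ ≤ 2π, 0 ≤ z ≤ 1.

The integrand, after substitution and multiplying by the volume element, becomes (40r^2 + 40z^2) · r, so

    ∭_V (∇·F) dV = ∫_0^{2π} ∫_0^{3} ∫_0^{1} (40r^2 + 40z^2) · r dz dr dθ.

Inner (z from 0 to 1): 40r (r^2 + 1/3).
Middle (r from 0 to 3): 870.
Outer (θ from 0 to 2π): 1740π.

Therefore ∯_{∂V} F · n dS = 1740π.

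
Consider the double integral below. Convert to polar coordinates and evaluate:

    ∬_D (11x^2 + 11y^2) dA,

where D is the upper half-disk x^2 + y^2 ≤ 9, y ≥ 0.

The region D is 0 ≤ r ≤ 3, 0 ≤ θ ≤ π in polar coordinates, where x = r cos(θ), y = r sin(θ), and dA = r dr dθ.

Under the substitution, the integrand becomes 11r^2, so

    ∬_D (11x^2 + 11y^2) dA = ∫_{0}^{π} ∫_{0}^{3} (11r^2) · r dr dθ.

Inner integral (in r): ∫_{0}^{3} (11r^2) · r dr = 891/4.

Outer integral (in θ): ∫_{0}^{π} (891/4) dθ = 891π/4.

Therefore ∬_D (11x^2 + 11y^2) dA = 891π/4.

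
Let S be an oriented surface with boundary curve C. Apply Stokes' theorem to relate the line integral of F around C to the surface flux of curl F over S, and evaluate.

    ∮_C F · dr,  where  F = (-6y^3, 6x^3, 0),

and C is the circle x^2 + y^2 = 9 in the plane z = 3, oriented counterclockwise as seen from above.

Let S be the flat disk x^2 + y^2 ≤ 9 in the plane z = 3, with upward unit normal n̂ = ẑ. By Stokes' theorem,

    ∮_C F · dr = ∬_S (∇ × F) · n̂ dS = ∬_D (curl F)_z dA,

where D is the disk x^2 + y^2 ≤ 9.

Compute the curl of F = (-6y^3, 6x^3, 0):
    (∇ × F)_x = ∂F_z/∂y - ∂F_y/∂z = 0,
    (∇ × F)_y = ∂F_x/∂z - ∂F_z/∂x = 0,
    (∇ × F)_z = ∂F_y/∂x - ∂F_x/∂y = 18x^2 + 18y^2.

On z = 3, (curl F)_z = 18x^2 + 18y^2.

Convert to polar (x = r cos θ, y = r sin θ, dA = r dr dθ); the integrand becomes 18r^2, so

    ∬_D (curl F)_z dA = ∫_0^{2π} ∫_0^{3} (18r^2) · r dr dθ.

Inner (r from 0 to 3): 729/2.
Outer (θ from 0 to 2π): 729π.

Therefore ∮_C F · dr = 729π.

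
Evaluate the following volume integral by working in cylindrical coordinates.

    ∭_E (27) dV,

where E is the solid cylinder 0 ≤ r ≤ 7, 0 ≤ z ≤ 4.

In cylindrical coordinates, x = r cos(θ), y = r sin(θ), z = z, and dV = r dr dθ dz.

The integrand becomes 27, so

    ∭_E (27) dV = ∫_{0}^{2π} ∫_{0}^{7} ∫_{0}^{4} (27) · r dz dr dθ.

Inner (z): 108r.
Middle (r from 0 to 7): 2646.
Outer (θ): 5292π.

Therefore the triple integral equals 5292π.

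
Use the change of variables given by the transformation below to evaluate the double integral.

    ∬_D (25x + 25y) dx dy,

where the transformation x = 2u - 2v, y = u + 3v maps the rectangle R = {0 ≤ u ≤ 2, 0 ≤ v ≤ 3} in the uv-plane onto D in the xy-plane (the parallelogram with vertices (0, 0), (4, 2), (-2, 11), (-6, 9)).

Compute the Jacobian determinant of (x, y) with respect to (u, v):

    ∂(x,y)/∂(u,v) = | 2  -2 | = (2)(3) - (-2)(1) = 8.
                   | 1  3 |

Its absolute value is |J| = 8 (the area scaling factor).

Substituting x = 2u - 2v, y = u + 3v into the integrand,

    25x + 25y → 75u + 25v,

so the integral becomes

    ∬_R (75u + 25v) · |J| du dv = ∫_0^2 ∫_0^3 (600u + 200v) dv du.

Inner (v): 1800u + 900.
Outer (u): 5400.

Therefore ∬_D (25x + 25y) dx dy = 5400.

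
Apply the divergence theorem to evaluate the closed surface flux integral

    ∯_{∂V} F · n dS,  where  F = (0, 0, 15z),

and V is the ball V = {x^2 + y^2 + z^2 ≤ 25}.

By the divergence theorem,

    ∯_{∂V} F · n dS = ∭_V (∇ · F) dV.

Compute the divergence:
    ∇ · F = ∂F_x/∂x + ∂F_y/∂y + ∂F_z/∂z = 0 + 0 + 15 = 15.

In spherical coordinates, x = ρ sin(φ) cos(θ), y = ρ sin(φ) sin(θ), z = ρ cos(φ), dV = ρ^2 sin(φ) dρ dφ dθ, with 0 ≤ ρ ≤ 5, 0 ≤ φ ≤ π, 0 ≤ θ ≤ 2π.

The integrand, after substitution and multiplying by the volume element, becomes (15) · ρ^2 sin(φ), so

    ∭_V (∇·F) dV = ∫_0^{2π} ∫_0^{π} ∫_0^{5} (15) · ρ^2 sin(φ) dρ dφ dθ.

Inner (ρ from 0 to 5): 625sin(φ).
Middle (φ from 0 to π): 1250.
Outer (θ from 0 to 2π): 2500π.

Therefore ∯_{∂V} F · n dS = 2500π.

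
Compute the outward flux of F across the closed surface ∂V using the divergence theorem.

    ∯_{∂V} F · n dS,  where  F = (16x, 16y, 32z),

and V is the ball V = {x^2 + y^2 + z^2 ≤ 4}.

By the divergence theorem,

    ∯_{∂V} F · n dS = ∭_V (∇ · F) dV.

Compute the divergence:
    ∇ · F = ∂F_x/∂x + ∂F_y/∂y + ∂F_z/∂z = 16 + 16 + 32 = 64.

In spherical coordinates, x = ρ sin(φ) cos(θ), y = ρ sin(φ) sin(θ), z = ρ cos(φ), dV = ρ^2 sin(φ) dρ dφ dθ, with 0 ≤ ρ ≤ 2, 0 ≤ φ ≤ π, 0 ≤ θ ≤ 2π.

The integrand, after substitution and multiplying by the volume element, becomes (64) · ρ^2 sin(φ), so

    ∭_V (∇·F) dV = ∫_0^{2π} ∫_0^{π} ∫_0^{2} (64) · ρ^2 sin(φ) dρ dφ dθ.

Inner (ρ from 0 to 2): 512sin(φ)/3.
Middle (φ from 0 to π): 1024/3.
Outer (θ from 0 to 2π): 2048π/3.

Therefore ∯_{∂V} F · n dS = 2048π/3.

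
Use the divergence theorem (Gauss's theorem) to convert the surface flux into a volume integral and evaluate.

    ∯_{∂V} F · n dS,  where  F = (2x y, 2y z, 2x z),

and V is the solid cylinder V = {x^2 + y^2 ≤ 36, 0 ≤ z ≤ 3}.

By the divergence theorem,

    ∯_{∂V} F · n dS = ∭_V (∇ · F) dV.

Compute the divergence:
    ∇ · F = ∂F_x/∂x + ∂F_y/∂y + ∂F_z/∂z = 2y + 2z + 2x = 2x + 2y + 2z.

In cylindrical coordinates, x = r cos(θ), y = r sin(θ), z = z, dV = r dr dθ dz, with 0 ≤ r ≤ 6, 0 ≤ θ ≤ 2π, 0 ≤ z ≤ 3.

The integrand, after substitution and multiplying by the volume element, becomes (2sqrt(2)r sin(θ + π/4) + 2z) · r, so

    ∭_V (∇·F) dV = ∫_0^{2π} ∫_0^{6} ∫_0^{3} (2sqrt(2)r sin(θ + π/4) + 2z) · r dz dr dθ.

Inner (z from 0 to 3): 3r (2sqrt(2)r sin(θ + π/4) + 3).
Middle (r from 0 to 6): 432sqrt(2)sin(θ + π/4) + 162.
Outer (θ from 0 to 2π): 324π.

Therefore ∯_{∂V} F · n dS = 324π.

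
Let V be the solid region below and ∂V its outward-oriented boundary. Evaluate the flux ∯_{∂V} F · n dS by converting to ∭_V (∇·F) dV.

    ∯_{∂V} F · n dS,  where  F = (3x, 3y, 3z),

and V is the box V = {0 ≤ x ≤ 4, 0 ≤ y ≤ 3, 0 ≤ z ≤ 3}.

By the divergence theorem,

    ∯_{∂V} F · n dS = ∭_V (∇ · F) dV.

Compute the divergence:
    ∇ · F = ∂F_x/∂x + ∂F_y/∂y + ∂F_z/∂z = 3 + 3 + 3 = 9.

V is a rectangular box, so dV = dx dy dz with 0 ≤ x ≤ 4, 0 ≤ y ≤ 3, 0 ≤ z ≤ 3.

Integrate (9) over V as an iterated integral:

    ∭_V (∇·F) dV = ∫_0^{4} ∫_0^{3} ∫_0^{3} (9) dz dy dx.

Inner (z from 0 to 3): 27.
Middle (y from 0 to 3): 81.
Outer (x from 0 to 4): 324.

Therefore ∯_{∂V} F · n dS = 324.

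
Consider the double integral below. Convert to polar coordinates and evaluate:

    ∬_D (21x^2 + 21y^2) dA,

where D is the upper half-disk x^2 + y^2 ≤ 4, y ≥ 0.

The region D is 0 ≤ r ≤ 2, 0 ≤ θ ≤ π in polar coordinates, where x = r cos(θ), y = r sin(θ), and dA = r dr dθ.

Under the substitution, the integrand becomes 21r^2, so

    ∬_D (21x^2 + 21y^2) dA = ∫_{0}^{π} ∫_{0}^{2} (21r^2) · r dr dθ.

Inner integral (in r): ∫_{0}^{2} (21r^2) · r dr = 84.

Outer integral (in θ): ∫_{0}^{π} (84) dθ = 84π.

Therefore ∬_D (21x^2 + 21y^2) dA = 84π.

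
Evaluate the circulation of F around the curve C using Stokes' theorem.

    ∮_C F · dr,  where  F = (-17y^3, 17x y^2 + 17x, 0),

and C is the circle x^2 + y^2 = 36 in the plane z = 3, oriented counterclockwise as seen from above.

Let S be the flat disk x^2 + y^2 ≤ 36 in the plane z = 3, with upward unit normal n̂ = ẑ. By Stokes' theorem,

    ∮_C F · dr = ∬_S (∇ × F) · n̂ dS = ∬_D (curl F)_z dA,

where D is the disk x^2 + y^2 ≤ 36.

Compute the curl of F = (-17y^3, 17x y^2 + 17x, 0):
    (∇ × F)_x = ∂F_z/∂y - ∂F_y/∂z = 0,
    (∇ × F)_y = ∂F_x/∂z - ∂F_z/∂x = 0,
    (∇ × F)_z = ∂F_y/∂x - ∂F_x/∂y = 68y^2 + 17.

On z = 3, (curl F)_z = 68y^2 + 17.

Convert to polar (x = r cos θ, y = r sin θ, dA = r dr dθ); the integrand becomes 68r^2sin(θ)^2 + 17, so

    ∬_D (curl F)_z dA = ∫_0^{2π} ∫_0^{6} (68r^2sin(θ)^2 + 17) · r dr dθ.

Inner (r from 0 to 6): 22032sin(θ)^2 + 306.
Outer (θ from 0 to 2π): 22644π.

Therefore ∮_C F · dr = 22644π.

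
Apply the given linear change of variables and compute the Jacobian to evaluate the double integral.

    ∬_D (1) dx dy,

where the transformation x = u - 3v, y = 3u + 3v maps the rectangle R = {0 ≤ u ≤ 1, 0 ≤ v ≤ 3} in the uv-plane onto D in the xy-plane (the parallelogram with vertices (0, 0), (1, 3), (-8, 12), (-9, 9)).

Compute the Jacobian determinant of (x, y) with respect to (u, v):

    ∂(x,y)/∂(u,v) = | 1  -3 | = (1)(3) - (-3)(3) = 12.
                   | 3  3 |

Its absolute value is |J| = 12 (the area scaling factor).

Substituting x = u - 3v, y = 3u + 3v into the integrand,

    1 → 1,

so the integral becomes

    ∬_R (1) · |J| du dv = ∫_0^1 ∫_0^3 (12) dv du.

Inner (v): 36.
Outer (u): 36.

Therefore ∬_D (1) dx dy = 36.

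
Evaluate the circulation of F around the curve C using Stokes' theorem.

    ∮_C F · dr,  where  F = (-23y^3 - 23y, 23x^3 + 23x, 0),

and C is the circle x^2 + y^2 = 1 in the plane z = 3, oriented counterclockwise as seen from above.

Let S be the flat disk x^2 + y^2 ≤ 1 in the plane z = 3, with upward unit normal n̂ = ẑ. By Stokes' theorem,

    ∮_C F · dr = ∬_S (∇ × F) · n̂ dS = ∬_D (curl F)_z dA,

where D is the disk x^2 + y^2 ≤ 1.

Compute the curl of F = (-23y^3 - 23y, 23x^3 + 23x, 0):
    (∇ × F)_x = ∂F_z/∂y - ∂F_y/∂z = 0,
    (∇ × F)_y = ∂F_x/∂z - ∂F_z/∂x = 0,
    (∇ × F)_z = ∂F_y/∂x - ∂F_x/∂y = 69x^2 + 69y^2 + 46.

On z = 3, (curl F)_z = 69x^2 + 69y^2 + 46.

Convert to polar (x = r cos θ, y = r sin θ, dA = r dr dθ); the integrand becomes 69r^2 + 46, so

    ∬_D (curl F)_z dA = ∫_0^{2π} ∫_0^{1} (69r^2 + 46) · r dr dθ.

Inner (r from 0 to 1): 161/4.
Outer (θ from 0 to 2π): 161π/2.

Therefore ∮_C F · dr = 161π/2.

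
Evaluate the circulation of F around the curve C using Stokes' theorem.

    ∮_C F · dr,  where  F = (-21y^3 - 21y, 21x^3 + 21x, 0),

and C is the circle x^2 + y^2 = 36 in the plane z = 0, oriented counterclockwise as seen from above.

Let S be the flat disk x^2 + y^2 ≤ 36 in the plane z = 0, with upward unit normal n̂ = ẑ. By Stokes' theorem,

    ∮_C F · dr = ∬_S (∇ × F) · n̂ dS = ∬_D (curl F)_z dA,

where D is the disk x^2 + y^2 ≤ 36.

Compute the curl of F = (-21y^3 - 21y, 21x^3 + 21x, 0):
    (∇ × F)_x = ∂F_z/∂y - ∂F_y/∂z = 0,
    (∇ × F)_y = ∂F_x/∂z - ∂F_z/∂x = 0,
    (∇ × F)_z = ∂F_y/∂x - ∂F_x/∂y = 63x^2 + 63y^2 + 42.

On z = 0, (curl F)_z = 63x^2 + 63y^2 + 42.

Convert to polar (x = r cos θ, y = r sin θ, dA = r dr dθ); the integrand becomes 63r^2 + 42, so

    ∬_D (curl F)_z dA = ∫_0^{2π} ∫_0^{6} (63r^2 + 42) · r dr dθ.

Inner (r from 0 to 6): 21168.
Outer (θ from 0 to 2π): 42336π.

Therefore ∮_C F · dr = 42336π.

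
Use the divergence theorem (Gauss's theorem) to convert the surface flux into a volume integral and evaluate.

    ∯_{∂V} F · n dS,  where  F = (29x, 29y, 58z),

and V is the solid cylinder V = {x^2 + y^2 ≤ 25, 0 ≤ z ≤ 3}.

By the divergence theorem,

    ∯_{∂V} F · n dS = ∭_V (∇ · F) dV.

Compute the divergence:
    ∇ · F = ∂F_x/∂x + ∂F_y/∂y + ∂F_z/∂z = 29 + 29 + 58 = 116.

In cylindrical coordinates, x = r cos(θ), y = r sin(θ), z = z, dV = r dr dθ dz, with 0 ≤ r ≤ 5, 0 ≤ θ ≤ 2π, 0 ≤ z ≤ 3.

The integrand, after substitution and multiplying by the volume element, becomes (116) · r, so

    ∭_V (∇·F) dV = ∫_0^{2π} ∫_0^{5} ∫_0^{3} (116) · r dz dr dθ.

Inner (z from 0 to 3): 348r.
Middle (r from 0 to 5): 4350.
Outer (θ from 0 to 2π): 8700π.

Therefore ∯_{∂V} F · n dS = 8700π.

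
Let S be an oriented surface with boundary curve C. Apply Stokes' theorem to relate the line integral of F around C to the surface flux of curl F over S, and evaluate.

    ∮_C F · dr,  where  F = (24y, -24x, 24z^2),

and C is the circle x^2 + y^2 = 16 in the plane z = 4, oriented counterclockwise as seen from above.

Let S be the flat disk x^2 + y^2 ≤ 16 in the plane z = 4, with upward unit normal n̂ = ẑ. By Stokes' theorem,

    ∮_C F · dr = ∬_S (∇ × F) · n̂ dS = ∬_D (curl F)_z dA,

where D is the disk x^2 + y^2 ≤ 16.

Compute the curl of F = (24y, -24x, 24z^2):
    (∇ × F)_x = ∂F_z/∂y - ∂F_y/∂z = 0,
    (∇ × F)_y = ∂F_x/∂z - ∂F_z/∂x = 0,
    (∇ × F)_z = ∂F_y/∂x - ∂F_x/∂y = -48.

On z = 4, (curl F)_z = -48.

Convert to polar (x = r cos θ, y = r sin θ, dA = r dr dθ); the integrand becomes -48, so

    ∬_D (curl F)_z dA = ∫_0^{2π} ∫_0^{4} (-48) · r dr dθ.

Inner (r from 0 to 4): -384.
Outer (θ from 0 to 2π): -768π.

Therefore ∮_C F · dr = -768π.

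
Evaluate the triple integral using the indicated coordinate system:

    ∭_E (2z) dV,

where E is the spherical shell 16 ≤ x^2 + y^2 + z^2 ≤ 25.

In spherical coordinates, x = ρ sin(φ) cos(θ), y = ρ sin(φ) sin(θ), z = ρ cos(φ), and dV = ρ^2 sin(φ) dρ dφ dθ.

The integrand becomes 2ρ cos(φ), so

    ∭_E (2z) dV = ∫_{0}^{2π} ∫_{0}^{π} ∫_{4}^{5} (2ρ cos(φ)) · ρ^2 sin(φ) dρ dφ dθ.

Inner (ρ): 369sin(2φ)/4.
Middle (φ): 0.
Outer (θ): 0.

Therefore the triple integral equals 0.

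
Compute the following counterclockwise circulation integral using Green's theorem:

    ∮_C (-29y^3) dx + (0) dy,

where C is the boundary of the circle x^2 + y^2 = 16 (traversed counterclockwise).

Green's theorem converts the closed line integral into a double integral over the enclosed region D:

    ∮_C P dx + Q dy = ∬_D (∂Q/∂x - ∂P/∂y) dA.

Here P = -29y^3, Q = 0, so

    ∂Q/∂x = 0,    ∂P/∂y = -87y^2,
    ∂Q/∂x - ∂P/∂y = 87y^2.

D is the region x^2 + y^2 ≤ 16. Evaluating the double integral:

In polar coordinates (x = r cos θ, y = r sin θ, dA = r dr dθ) the integrand becomes 87r^2sin(θ)^2, so

    ∬_D (87y^2) dA = ∫_0^{2π} ∫_0^{4} (87r^2sin(θ)^2) · r dr dθ.

Inner (r from 0 to 4): 5568sin(θ)^2.
Outer (θ from 0 to 2π): 5568π.

Therefore ∮_C P dx + Q dy = 5568π.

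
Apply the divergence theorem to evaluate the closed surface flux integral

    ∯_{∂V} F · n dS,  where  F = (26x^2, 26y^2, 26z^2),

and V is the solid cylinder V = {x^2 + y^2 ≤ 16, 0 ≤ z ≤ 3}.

By the divergence theorem,

    ∯_{∂V} F · n dS = ∭_V (∇ · F) dV.

Compute the divergence:
    ∇ · F = ∂F_x/∂x + ∂F_y/∂y + ∂F_z/∂z = 52x + 52y + 52z.

In cylindrical coordinates, x = r cos(θ), y = r sin(θ), z = z, dV = r dr dθ dz, with 0 ≤ r ≤ 4, 0 ≤ θ ≤ 2π, 0 ≤ z ≤ 3.

The integrand, after substitution and multiplying by the volume element, becomes (52sqrt(2)r sin(θ + π/4) + 52z) · r, so

    ∭_V (∇·F) dV = ∫_0^{2π} ∫_0^{4} ∫_0^{3} (52sqrt(2)r sin(θ + π/4) + 52z) · r dz dr dθ.

Inner (z from 0 to 3): 78r (2sqrt(2)r sin(θ + π/4) + 3).
Middle (r from 0 to 4): 3328sqrt(2)sin(θ + π/4) + 1872.
Outer (θ from 0 to 2π): 3744π.

Therefore ∯_{∂V} F · n dS = 3744π.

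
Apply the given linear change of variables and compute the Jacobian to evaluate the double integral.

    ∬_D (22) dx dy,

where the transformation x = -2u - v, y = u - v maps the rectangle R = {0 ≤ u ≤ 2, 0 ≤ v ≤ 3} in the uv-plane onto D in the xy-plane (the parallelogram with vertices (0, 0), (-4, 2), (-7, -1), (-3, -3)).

Compute the Jacobian determinant of (x, y) with respect to (u, v):

    ∂(x,y)/∂(u,v) = | -2  -1 | = (-2)(-1) - (-1)(1) = 3.
                   | 1  -1 |

Its absolute value is |J| = 3 (the area scaling factor).

Substituting x = -2u - v, y = u - v into the integrand,

    22 → 22,

so the integral becomes

    ∬_R (22) · |J| du dv = ∫_0^2 ∫_0^3 (66) dv du.

Inner (v): 198.
Outer (u): 396.

Therefore ∬_D (22) dx dy = 396.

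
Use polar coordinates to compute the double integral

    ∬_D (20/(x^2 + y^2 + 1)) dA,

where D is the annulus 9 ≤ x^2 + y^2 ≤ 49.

The region D is 3 ≤ r ≤ 7, 0 ≤ θ ≤ 2π in polar coordinates, where x = r cos(θ), y = r sin(θ), and dA = r dr dθ.

Under the substitution, the integrand becomes 20/(r^2 + 1), so

    ∬_D (20/(x^2 + y^2 + 1)) dA = ∫_{0}^{2π} ∫_{3}^{7} (20/(r^2 + 1)) · r dr dθ.

Inner integral (in r): ∫_{3}^{7} (20/(r^2 + 1)) · r dr = log(9765625).

Outer integral (in θ): ∫_{0}^{2π} (log(9765625)) dθ = 20π log(5).

Therefore ∬_D (20/(x^2 + y^2 + 1)) dA = 20π log(5).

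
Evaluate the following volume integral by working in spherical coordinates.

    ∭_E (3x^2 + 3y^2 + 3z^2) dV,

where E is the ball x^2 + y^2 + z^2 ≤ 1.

In spherical coordinates, x = ρ sin(φ) cos(θ), y = ρ sin(φ) sin(θ), z = ρ cos(φ), and dV = ρ^2 sin(φ) dρ dφ dθ.

The integrand becomes 3ρ^2, so

    ∭_E (3x^2 + 3y^2 + 3z^2) dV = ∫_{0}^{2π} ∫_{0}^{π} ∫_{0}^{1} (3ρ^2) · ρ^2 sin(φ) dρ dφ dθ.

Inner (ρ): 3sin(φ)/5.
Middle (φ): 6/5.
Outer (θ): 12π/5.

Therefore the triple integral equals 12π/5.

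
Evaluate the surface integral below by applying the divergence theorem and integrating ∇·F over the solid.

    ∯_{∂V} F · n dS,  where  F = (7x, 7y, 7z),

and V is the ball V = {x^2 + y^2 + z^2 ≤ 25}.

By the divergence theorem,

    ∯_{∂V} F · n dS = ∭_V (∇ · F) dV.

Compute the divergence:
    ∇ · F = ∂F_x/∂x + ∂F_y/∂y + ∂F_z/∂z = 7 + 7 + 7 = 21.

In spherical coordinates, x = ρ sin(φ) cos(θ), y = ρ sin(φ) sin(θ), z = ρ cos(φ), dV = ρ^2 sin(φ) dρ dφ dθ, with 0 ≤ ρ ≤ 5, 0 ≤ φ ≤ π, 0 ≤ θ ≤ 2π.

The integrand, after substitution and multiplying by the volume element, becomes (21) · ρ^2 sin(φ), so

    ∭_V (∇·F) dV = ∫_0^{2π} ∫_0^{π} ∫_0^{5} (21) · ρ^2 sin(φ) dρ dφ dθ.

Inner (ρ from 0 to 5): 875sin(φ).
Middle (φ from 0 to π): 1750.
Outer (θ from 0 to 2π): 3500π.

Therefore ∯_{∂V} F · n dS = 3500π.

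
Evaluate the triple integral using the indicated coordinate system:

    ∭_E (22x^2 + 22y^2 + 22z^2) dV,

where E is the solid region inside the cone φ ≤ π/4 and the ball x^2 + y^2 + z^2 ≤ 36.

In spherical coordinates, x = ρ sin(φ) cos(θ), y = ρ sin(φ) sin(θ), z = ρ cos(φ), and dV = ρ^2 sin(φ) dρ dφ dθ.

The integrand becomes 22ρ^2, so

    ∭_E (22x^2 + 22y^2 + 22z^2) dV = ∫_{0}^{2π} ∫_{0}^{π/4} ∫_{0}^{6} (22ρ^2) · ρ^2 sin(φ) dρ dφ dθ.

Inner (ρ): 171072sin(φ)/5.
Middle (φ): 171072/5 - 85536sqrt(2)/5.
Outer (θ): 171072π (2 - sqrt(2))/5.

Therefore the triple integral equals 171072π (2 - sqrt(2))/5.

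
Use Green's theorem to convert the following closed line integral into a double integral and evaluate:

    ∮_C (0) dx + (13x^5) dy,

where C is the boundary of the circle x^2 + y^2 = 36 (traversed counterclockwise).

Green's theorem converts the closed line integral into a double integral over the enclosed region D:

    ∮_C P dx + Q dy = ∬_D (∂Q/∂x - ∂P/∂y) dA.

Here P = 0, Q = 13x^5, so

    ∂Q/∂x = 65x^4,    ∂P/∂y = 0,
    ∂Q/∂x - ∂P/∂y = 65x^4.

D is the region x^2 + y^2 ≤ 36. Evaluating the double integral:

In polar coordinates (x = r cos θ, y = r sin θ, dA = r dr dθ) the integrand becomes 65r^4cos(θ)^4, so

    ∬_D (65x^4) dA = ∫_0^{2π} ∫_0^{6} (65r^4cos(θ)^4) · r dr dθ.

Inner (r from 0 to 6): 505440cos(θ)^4.
Outer (θ from 0 to 2π): 379080π.

Therefore ∮_C P dx + Q dy = 379080π.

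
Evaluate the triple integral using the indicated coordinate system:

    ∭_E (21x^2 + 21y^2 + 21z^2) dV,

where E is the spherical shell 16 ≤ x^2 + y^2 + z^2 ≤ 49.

In spherical coordinates, x = ρ sin(φ) cos(θ), y = ρ sin(φ) sin(θ), z = ρ cos(φ), and dV = ρ^2 sin(φ) dρ dφ dθ.

The integrand becomes 21ρ^2, so

    ∭_E (21x^2 + 21y^2 + 21z^2) dV = ∫_{0}^{2π} ∫_{0}^{π} ∫_{4}^{7} (21ρ^2) · ρ^2 sin(φ) dρ dφ dθ.

Inner (ρ): 331443sin(φ)/5.
Middle (φ): 662886/5.
Outer (θ): 1325772π/5.

Therefore the triple integral equals 1325772π/5.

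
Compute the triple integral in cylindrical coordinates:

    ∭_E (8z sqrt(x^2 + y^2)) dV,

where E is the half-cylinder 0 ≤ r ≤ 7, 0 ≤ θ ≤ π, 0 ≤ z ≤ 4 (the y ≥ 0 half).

In cylindrical coordinates, x = r cos(θ), y = r sin(θ), z = z, and dV = r dr dθ dz.

The integrand becomes 8r z, so

    ∭_E (8z sqrt(x^2 + y^2)) dV = ∫_{0}^{π} ∫_{0}^{7} ∫_{0}^{4} (8r z) · r dz dr dθ.

Inner (z): 64r^2.
Middle (r from 0 to 7): 21952/3.
Outer (θ): 21952π/3.

Therefore the triple integral equals 21952π/3.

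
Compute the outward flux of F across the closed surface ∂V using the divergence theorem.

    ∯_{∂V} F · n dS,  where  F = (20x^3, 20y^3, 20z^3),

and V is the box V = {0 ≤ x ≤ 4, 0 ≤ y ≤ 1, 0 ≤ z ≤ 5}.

By the divergence theorem,

    ∯_{∂V} F · n dS = ∭_V (∇ · F) dV.

Compute the divergence:
    ∇ · F = ∂F_x/∂x + ∂F_y/∂y + ∂F_z/∂z = 60x^2 + 60y^2 + 60z^2.

V is a rectangular box, so dV = dx dy dz with 0 ≤ x ≤ 4, 0 ≤ y ≤ 1, 0 ≤ z ≤ 5.

Integrate (60x^2 + 60y^2 + 60z^2) over V as an iterated integral:

    ∭_V (∇·F) dV = ∫_0^{4} ∫_0^{1} ∫_0^{5} (60x^2 + 60y^2 + 60z^2) dz dy dx.

Inner (z from 0 to 5): 300x^2 + 300y^2 + 2500.
Middle (y from 0 to 1): 300x^2 + 2600.
Outer (x from 0 to 4): 16800.

Therefore ∯_{∂V} F · n dS = 16800.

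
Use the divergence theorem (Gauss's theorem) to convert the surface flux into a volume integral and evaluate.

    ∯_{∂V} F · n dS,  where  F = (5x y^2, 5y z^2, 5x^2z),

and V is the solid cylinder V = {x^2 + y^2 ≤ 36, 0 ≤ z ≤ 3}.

By the divergence theorem,

    ∯_{∂V} F · n dS = ∭_V (∇ · F) dV.

Compute the divergence:
    ∇ · F = ∂F_x/∂x + ∂F_y/∂y + ∂F_z/∂z = 5y^2 + 5z^2 + 5x^2 = 5x^2 + 5y^2 + 5z^2.

In cylindrical coordinates, x = r cos(θ), y = r sin(θ), z = z, dV = r dr dθ dz, with 0 ≤ r ≤ 6, 0 ≤ θ ≤ 2π, 0 ≤ z ≤ 3.

The integrand, after substitution and multiplying by the volume element, becomes (5r^2 + 5z^2) · r, so

    ∭_V (∇·F) dV = ∫_0^{2π} ∫_0^{6} ∫_0^{3} (5r^2 + 5z^2) · r dz dr dθ.

Inner (z from 0 to 3): 15r (r^2 + 3).
Middle (r from 0 to 6): 5670.
Outer (θ from 0 to 2π): 11340π.

Therefore ∯_{∂V} F · n dS = 11340π.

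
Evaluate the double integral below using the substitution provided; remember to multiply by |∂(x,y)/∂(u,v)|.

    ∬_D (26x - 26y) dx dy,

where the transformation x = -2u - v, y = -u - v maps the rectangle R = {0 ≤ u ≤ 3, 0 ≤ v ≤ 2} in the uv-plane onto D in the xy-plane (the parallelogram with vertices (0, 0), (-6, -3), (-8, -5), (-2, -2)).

Compute the Jacobian determinant of (x, y) with respect to (u, v):

    ∂(x,y)/∂(u,v) = | -2  -1 | = (-2)(-1) - (-1)(-1) = 1.
                   | -1  -1 |

Its absolute value is |J| = 1 (the area scaling factor).

Substituting x = -2u - v, y = -u - v into the integrand,

    26x - 26y → -26u,

so the integral becomes

    ∬_R (-26u) · |J| du dv = ∫_0^3 ∫_0^2 (-26u) dv du.

Inner (v): -52u.
Outer (u): -234.

Therefore ∬_D (26x - 26y) dx dy = -234.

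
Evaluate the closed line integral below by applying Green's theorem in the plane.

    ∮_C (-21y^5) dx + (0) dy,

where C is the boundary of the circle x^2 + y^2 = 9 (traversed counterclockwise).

Green's theorem converts the closed line integral into a double integral over the enclosed region D:

    ∮_C P dx + Q dy = ∬_D (∂Q/∂x - ∂P/∂y) dA.

Here P = -21y^5, Q = 0, so

    ∂Q/∂x = 0,    ∂P/∂y = -105y^4,
    ∂Q/∂x - ∂P/∂y = 105y^4.

D is the region x^2 + y^2 ≤ 9. Evaluating the double integral:

In polar coordinates (x = r cos θ, y = r sin θ, dA = r dr dθ) the integrand becomes 105r^4sin(θ)^4, so

    ∬_D (105y^4) dA = ∫_0^{2π} ∫_0^{3} (105r^4sin(θ)^4) · r dr dθ.

Inner (r from 0 to 3): 25515sin(θ)^4/2.
Outer (θ from 0 to 2π): 76545π/8.

Therefore ∮_C P dx + Q dy = 76545π/8.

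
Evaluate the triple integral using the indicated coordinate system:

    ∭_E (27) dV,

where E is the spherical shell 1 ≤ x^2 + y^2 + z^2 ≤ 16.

In spherical coordinates, x = ρ sin(φ) cos(θ), y = ρ sin(φ) sin(θ), z = ρ cos(φ), and dV = ρ^2 sin(φ) dρ dφ dθ.

The integrand becomes 27, so

    ∭_E (27) dV = ∫_{0}^{2π} ∫_{0}^{π} ∫_{1}^{4} (27) · ρ^2 sin(φ) dρ dφ dθ.

Inner (ρ): 567sin(φ).
Middle (φ): 1134.
Outer (θ): 2268π.

Therefore the triple integral equals 2268π.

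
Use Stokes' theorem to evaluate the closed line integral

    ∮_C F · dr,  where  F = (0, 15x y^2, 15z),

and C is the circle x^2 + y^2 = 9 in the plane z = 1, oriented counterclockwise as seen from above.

Let S be the flat disk x^2 + y^2 ≤ 9 in the plane z = 1, with upward unit normal n̂ = ẑ. By Stokes' theorem,

    ∮_C F · dr = ∬_S (∇ × F) · n̂ dS = ∬_D (curl F)_z dA,

where D is the disk x^2 + y^2 ≤ 9.

Compute the curl of F = (0, 15x y^2, 15z):
    (∇ × F)_x = ∂F_z/∂y - ∂F_y/∂z = 0,
    (∇ × F)_y = ∂F_x/∂z - ∂F_z/∂x = 0,
    (∇ × F)_z = ∂F_y/∂x - ∂F_x/∂y = 15y^2.

On z = 1, (curl F)_z = 15y^2.

Convert to polar (x = r cos θ, y = r sin θ, dA = r dr dθ); the integrand becomes 15r^2sin(θ)^2, so

    ∬_D (curl F)_z dA = ∫_0^{2π} ∫_0^{3} (15r^2sin(θ)^2) · r dr dθ.

Inner (r from 0 to 3): 1215sin(θ)^2/4.
Outer (θ from 0 to 2π): 1215π/4.

Therefore ∮_C F · dr = 1215π/4.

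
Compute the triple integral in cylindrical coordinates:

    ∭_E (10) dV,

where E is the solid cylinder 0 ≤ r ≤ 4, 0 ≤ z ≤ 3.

In cylindrical coordinates, x = r cos(θ), y = r sin(θ), z = z, and dV = r dr dθ dz.

The integrand becomes 10, so

    ∭_E (10) dV = ∫_{0}^{2π} ∫_{0}^{4} ∫_{0}^{3} (10) · r dz dr dθ.

Inner (z): 30r.
Middle (r from 0 to 4): 240.
Outer (θ): 480π.

Therefore the triple integral equals 480π.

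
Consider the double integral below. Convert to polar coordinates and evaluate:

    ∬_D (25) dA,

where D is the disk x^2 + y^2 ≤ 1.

The region D is 0 ≤ r ≤ 1, 0 ≤ θ ≤ 2π in polar coordinates, where x = r cos(θ), y = r sin(θ), and dA = r dr dθ.

Under the substitution, the integrand becomes 25, so

    ∬_D (25) dA = ∫_{0}^{2π} ∫_{0}^{1} (25) · r dr dθ.

Inner integral (in r): ∫_{0}^{1} (25) · r dr = 25/2.

Outer integral (in θ): ∫_{0}^{2π} (25/2) dθ = 25π.

Therefore ∬_D (25) dA = 25π.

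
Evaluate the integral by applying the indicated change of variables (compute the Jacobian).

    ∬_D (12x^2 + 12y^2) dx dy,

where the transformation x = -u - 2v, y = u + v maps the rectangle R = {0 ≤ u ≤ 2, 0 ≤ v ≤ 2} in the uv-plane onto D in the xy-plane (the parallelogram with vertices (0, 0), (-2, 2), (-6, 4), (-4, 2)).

Compute the Jacobian determinant of (x, y) with respect to (u, v):

    ∂(x,y)/∂(u,v) = | -1  -2 | = (-1)(1) - (-2)(1) = 1.
                   | 1  1 |

Its absolute value is |J| = 1 (the area scaling factor).

Substituting x = -u - 2v, y = u + v into the integrand,

    12x^2 + 12y^2 → 24u^2 + 72u v + 60v^2,

so the integral becomes

    ∬_R (24u^2 + 72u v + 60v^2) · |J| du dv = ∫_0^2 ∫_0^2 (24u^2 + 72u v + 60v^2) dv du.

Inner (v): 48u^2 + 144u + 160.
Outer (u): 736.

Therefore ∬_D (12x^2 + 12y^2) dx dy = 736.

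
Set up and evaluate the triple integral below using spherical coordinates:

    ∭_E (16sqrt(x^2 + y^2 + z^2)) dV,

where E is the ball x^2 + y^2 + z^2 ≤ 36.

In spherical coordinates, x = ρ sin(φ) cos(θ), y = ρ sin(φ) sin(θ), z = ρ cos(φ), and dV = ρ^2 sin(φ) dρ dφ dθ.

The integrand becomes 16ρ, so

    ∭_E (16sqrt(x^2 + y^2 + z^2)) dV = ∫_{0}^{2π} ∫_{0}^{π} ∫_{0}^{6} (16ρ) · ρ^2 sin(φ) dρ dφ dθ.

Inner (ρ): 5184sin(φ).
Middle (φ): 10368.
Outer (θ): 20736π.

Therefore the triple integral equals 20736π.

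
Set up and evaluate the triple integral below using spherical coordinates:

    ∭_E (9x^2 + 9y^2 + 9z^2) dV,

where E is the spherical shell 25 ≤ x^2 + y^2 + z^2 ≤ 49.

In spherical coordinates, x = ρ sin(φ) cos(θ), y = ρ sin(φ) sin(θ), z = ρ cos(φ), and dV = ρ^2 sin(φ) dρ dφ dθ.

The integrand becomes 9ρ^2, so

    ∭_E (9x^2 + 9y^2 + 9z^2) dV = ∫_{0}^{2π} ∫_{0}^{π} ∫_{5}^{7} (9ρ^2) · ρ^2 sin(φ) dρ dφ dθ.

Inner (ρ): 123138sin(φ)/5.
Middle (φ): 246276/5.
Outer (θ): 492552π/5.

Therefore the triple integral equals 492552π/5.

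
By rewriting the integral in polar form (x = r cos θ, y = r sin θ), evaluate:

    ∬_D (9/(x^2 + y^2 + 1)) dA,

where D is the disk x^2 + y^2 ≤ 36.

The region D is 0 ≤ r ≤ 6, 0 ≤ θ ≤ 2π in polar coordinates, where x = r cos(θ), y = r sin(θ), and dA = r dr dθ.

Under the substitution, the integrand becomes 9/(r^2 + 1), so

    ∬_D (9/(x^2 + y^2 + 1)) dA = ∫_{0}^{2π} ∫_{0}^{6} (9/(r^2 + 1)) · r dr dθ.

Inner integral (in r): ∫_{0}^{6} (9/(r^2 + 1)) · r dr = 9log(37)/2.

Outer integral (in θ): ∫_{0}^{2π} (9log(37)/2) dθ = 9π log(37).

Therefore ∬_D (9/(x^2 + y^2 + 1)) dA = 9π log(37).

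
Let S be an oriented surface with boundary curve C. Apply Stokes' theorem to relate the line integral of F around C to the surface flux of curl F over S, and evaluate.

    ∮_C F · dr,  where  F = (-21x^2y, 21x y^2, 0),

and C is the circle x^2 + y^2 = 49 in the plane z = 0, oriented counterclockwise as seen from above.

Let S be the flat disk x^2 + y^2 ≤ 49 in the plane z = 0, with upward unit normal n̂ = ẑ. By Stokes' theorem,

    ∮_C F · dr = ∬_S (∇ × F) · n̂ dS = ∬_D (curl F)_z dA,

where D is the disk x^2 + y^2 ≤ 49.

Compute the curl of F = (-21x^2y, 21x y^2, 0):
    (∇ × F)_x = ∂F_z/∂y - ∂F_y/∂z = 0,
    (∇ × F)_y = ∂F_x/∂z - ∂F_z/∂x = 0,
    (∇ × F)_z = ∂F_y/∂x - ∂F_x/∂y = 21x^2 + 21y^2.

On z = 0, (curl F)_z = 21x^2 + 21y^2.

Convert to polar (x = r cos θ, y = r sin θ, dA = r dr dθ); the integrand becomes 21r^2, so

    ∬_D (curl F)_z dA = ∫_0^{2π} ∫_0^{7} (21r^2) · r dr dθ.

Inner (r from 0 to 7): 50421/4.
Outer (θ from 0 to 2π): 50421π/2.

Therefore ∮_C F · dr = 50421π/2.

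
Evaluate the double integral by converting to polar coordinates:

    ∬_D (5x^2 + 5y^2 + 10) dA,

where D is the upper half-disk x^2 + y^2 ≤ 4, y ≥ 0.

The region D is 0 ≤ r ≤ 2, 0 ≤ θ ≤ π in polar coordinates, where x = r cos(θ), y = r sin(θ), and dA = r dr dθ.

Under the substitution, the integrand becomes 5r^2 + 10, so

    ∬_D (5x^2 + 5y^2 + 10) dA = ∫_{0}^{π} ∫_{0}^{2} (5r^2 + 10) · r dr dθ.

Inner integral (in r): ∫_{0}^{2} (5r^2 + 10) · r dr = 40.

Outer integral (in θ): ∫_{0}^{π} (40) dθ = 40π.

Therefore ∬_D (5x^2 + 5y^2 + 10) dA = 40π.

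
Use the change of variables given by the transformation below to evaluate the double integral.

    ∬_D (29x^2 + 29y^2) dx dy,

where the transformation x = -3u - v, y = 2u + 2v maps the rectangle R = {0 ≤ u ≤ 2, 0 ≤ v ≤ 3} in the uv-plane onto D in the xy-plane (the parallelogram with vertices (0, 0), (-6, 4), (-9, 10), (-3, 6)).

Compute the Jacobian determinant of (x, y) with respect to (u, v):

    ∂(x,y)/∂(u,v) = | -3  -1 | = (-3)(2) - (-1)(2) = -4.
                   | 2  2 |

Its absolute value is |J| = 4 (the area scaling factor).

Substituting x = -3u - v, y = 2u + 2v into the integrand,

    29x^2 + 29y^2 → 377u^2 + 406u v + 145v^2,

so the integral becomes

    ∬_R (377u^2 + 406u v + 145v^2) · |J| du dv = ∫_0^2 ∫_0^3 (1508u^2 + 1624u v + 580v^2) dv du.

Inner (v): 4524u^2 + 7308u + 5220.
Outer (u): 37120.

Therefore ∬_D (29x^2 + 29y^2) dx dy = 37120.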